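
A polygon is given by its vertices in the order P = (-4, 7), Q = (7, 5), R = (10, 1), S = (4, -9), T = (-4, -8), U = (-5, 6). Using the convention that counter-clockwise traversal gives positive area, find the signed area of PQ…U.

Apply the shoelace (surveyor's) formula: 2A = Σ (x_i·y_{i+1} − x_{i+1}·y_i), indices taken mod 6.
P→Q: (-4)(5) − (7)(7) = -69
Q→R: (7)(1) − (10)(5) = -43
R→S: (10)(-9) − (4)(1) = -94
S→T: (4)(-8) − (-4)(-9) = -68
T→U: (-4)(6) − (-5)(-8) = -64
U→P: (-5)(7) − (-4)(6) = -11
Σ = -349
Signed area = Σ/2 = -174.5 (negative ⇒ clockwise traversal).

-174.5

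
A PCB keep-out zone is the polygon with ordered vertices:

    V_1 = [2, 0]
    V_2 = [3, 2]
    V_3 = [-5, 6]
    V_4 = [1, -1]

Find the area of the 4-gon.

16.5

Apply the shoelace formula: 2A = Σ (x_i·y_{i+1} − x_{i+1}·y_i), indices taken mod 4.
V_1→V_2: (2)(2) − (3)(0) = 4
V_2→V_3: (3)(6) − (-5)(2) = 28
V_3→V_4: (-5)(-1) − (1)(6) = -1
V_4→V_1: (1)(0) − (2)(-1) = 2
Σ = 33
Area = |Σ|/2 = 16.5.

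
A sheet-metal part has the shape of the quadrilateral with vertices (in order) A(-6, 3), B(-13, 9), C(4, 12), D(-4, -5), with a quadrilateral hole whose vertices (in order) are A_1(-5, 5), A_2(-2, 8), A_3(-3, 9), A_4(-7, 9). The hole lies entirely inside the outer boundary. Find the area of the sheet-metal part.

99.5

Outer boundary:
Apply the surveyor's formula: 2A = Σ (x_i·y_{i+1} − x_{i+1}·y_i), indices taken mod 4.
Σ = (-15) + (-192) + (28) + (-42) = -221
Area = |Σ|/2 = 110.5.
Hole:
Apply the shoelace (surveyor's) formula: 2A = Σ (x_i·y_{i+1} − x_{i+1}·y_i), indices taken mod 4.
Cross-terms: -30, 6, 36, 10  ⇒  Σ = 22
Area = |Σ|/2 = 11.
Net area = 110.5 − 11 = 99.5.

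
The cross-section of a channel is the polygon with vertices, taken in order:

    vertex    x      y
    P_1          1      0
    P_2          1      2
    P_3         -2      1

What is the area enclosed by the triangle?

3

Apply the shoelace formula: 2A = Σ (x_i·y_{i+1} − x_{i+1}·y_i), indices taken mod 3.
Cross-terms: 2, 5, -1  ⇒  Σ = 6
Area = |Σ|/2 = 3.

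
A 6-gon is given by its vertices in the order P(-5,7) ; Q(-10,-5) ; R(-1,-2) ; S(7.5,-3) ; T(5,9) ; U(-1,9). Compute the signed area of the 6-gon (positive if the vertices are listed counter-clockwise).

151.25

Apply Gauss's area formula: 2A = Σ (x_i·y_{i+1} − x_{i+1}·y_i), indices taken mod 6.
Σ = (95) + (15) + (18) + (82.5) + (54) + (38) = 302.5
Signed area = Σ/2 = 151.25 (positive ⇒ counter-clockwise traversal).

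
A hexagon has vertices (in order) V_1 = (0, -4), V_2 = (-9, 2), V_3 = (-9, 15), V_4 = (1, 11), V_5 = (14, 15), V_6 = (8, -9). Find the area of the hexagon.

342

Σ = (-36) + (-117) + (-114) + (-139) + (-246) + (-32) = -684
Area = |Σ|/2 = 342.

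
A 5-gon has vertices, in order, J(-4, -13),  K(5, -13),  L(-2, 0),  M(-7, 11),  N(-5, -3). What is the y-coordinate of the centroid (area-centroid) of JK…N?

-59/11

Apply the shoelace formula. First the cross-terms c_i = x_i·y_{i+1} − x_{i+1}·y_i:
  117, -26, -22, 76, 53  ⇒  2A = 198, A = 99.
Then Σ (y_i + y_{i+1})·c_i = -3186, so ȳ = -3186 / (6·99) = -59/11.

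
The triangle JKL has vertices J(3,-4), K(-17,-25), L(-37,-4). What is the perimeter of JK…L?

|JK| = √((-20)² + (-21)²) = √841 = 29
|KL| = √((-20)² + (21)²) = √841 = 29
|LJ| = √((40)² + (0)²) = √1600 = 40
Perimeter = 29 + 29 + 40 = 98.

98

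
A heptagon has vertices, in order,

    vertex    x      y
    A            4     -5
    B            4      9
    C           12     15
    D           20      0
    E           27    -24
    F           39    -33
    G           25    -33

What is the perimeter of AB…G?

130

|AB| = √((0)² + (14)²) = √196 = 14
|BC| = √((8)² + (6)²) = √100 = 10
|CD| = √((8)² + (-15)²) = √289 = 17
|DE| = √((7)² + (-24)²) = √625 = 25
|EF| = √((12)² + (-9)²) = √225 = 15
|FG| = √((-14)² + (0)²) = √196 = 14
|GA| = √((-21)² + (28)²) = √1225 = 35
Perimeter = 14 + 10 + 17 + 25 + 15 + 14 + 35 = 130.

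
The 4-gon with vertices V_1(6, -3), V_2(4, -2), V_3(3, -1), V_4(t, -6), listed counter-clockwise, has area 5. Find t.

5

The doubled signed area Σ (x_i y_{i+1} − x_{i+1} y_i) is linear in t.
With t=0 it equals 20; the coefficient of t is -2 (from the two edges through V_4).
So -2·t + 20 = 2·5 = 10 ⇒ t = 5.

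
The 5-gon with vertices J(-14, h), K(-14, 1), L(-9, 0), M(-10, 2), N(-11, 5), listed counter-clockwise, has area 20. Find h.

7

The doubled signed area Σ (x_i y_{i+1} − x_{i+1} y_i) is linear in h.
With h=0 it equals 19; the coefficient of h is 3 (from the two edges through J).
So 3·h + 19 = 2·20 = 40 ⇒ h = 7.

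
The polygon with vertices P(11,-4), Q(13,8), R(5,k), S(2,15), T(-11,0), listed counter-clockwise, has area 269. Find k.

14

Write out the shoelace sum; only the two edges meeting at R involve k:
2·Area = [(13·k − 5·8) + (5·15 − 2·k)] + 349
       = 11·k + 384 = 538
⇒ k = 14.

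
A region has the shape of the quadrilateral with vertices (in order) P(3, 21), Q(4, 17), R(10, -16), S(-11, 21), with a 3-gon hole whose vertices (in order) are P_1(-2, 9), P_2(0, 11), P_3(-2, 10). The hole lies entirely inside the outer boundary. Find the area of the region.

Outer boundary:
Σ = (-33) + (-234) + (34) + (-294) = -527
Area = |Σ|/2 = 263.5.
Hole:
Σ = (-22) + (22) + (2) = 2
Area = |Σ|/2 = 1.
Net area = 263.5 − 1 = 262.5.

262.5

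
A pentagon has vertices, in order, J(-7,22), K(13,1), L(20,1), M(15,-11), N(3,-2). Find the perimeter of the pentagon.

90

|JK| = √((20)² + (-21)²) = √841 = 29
|KL| = √((7)² + (0)²) = √49 = 7
|LM| = √((-5)² + (-12)²) = √169 = 13
|MN| = √((-12)² + (9)²) = √225 = 15
|NJ| = √((-10)² + (24)²) = √676 = 26
Perimeter = 29 + 7 + 13 + 15 + 26 = 90.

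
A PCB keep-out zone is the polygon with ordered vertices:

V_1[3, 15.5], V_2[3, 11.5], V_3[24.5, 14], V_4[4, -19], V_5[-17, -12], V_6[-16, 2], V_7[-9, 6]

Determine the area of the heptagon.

Σ = (-12) + (-239.75) + (-521.5) + (-371) + (-226) + (-78) + (-157.5) = -1605.75
Area = |Σ|/2 = 802.875.

802.875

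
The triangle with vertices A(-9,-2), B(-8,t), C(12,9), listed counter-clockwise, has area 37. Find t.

-5

Write out the shoelace sum; only the two edges meeting at B involve t:
2·Area = [((-9)·t − (-8)·(-2)) + ((-8)·9 − 12·t)] + 57
       = -21·t + -31 = 74
⇒ t = -5.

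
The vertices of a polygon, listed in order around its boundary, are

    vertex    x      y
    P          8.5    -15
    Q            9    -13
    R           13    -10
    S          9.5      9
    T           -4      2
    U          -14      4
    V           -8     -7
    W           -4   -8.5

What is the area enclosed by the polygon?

342.375

Apply Gauss's area formula: 2A = Σ (x_i·y_{i+1} − x_{i+1}·y_i), indices taken mod 8.
Σ = (24.5) + (79) + (212) + (55) + (12) + (130) + (40) + (132.25) = 684.75
Area = |Σ|/2 = 342.375.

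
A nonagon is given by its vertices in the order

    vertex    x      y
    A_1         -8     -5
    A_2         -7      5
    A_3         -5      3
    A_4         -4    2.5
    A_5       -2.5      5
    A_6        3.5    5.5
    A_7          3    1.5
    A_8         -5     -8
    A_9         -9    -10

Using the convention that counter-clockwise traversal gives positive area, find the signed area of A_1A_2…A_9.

A_1→A_2: (-8)(5) − (-7)(-5) = -75
A_2→A_3: (-7)(3) − (-5)(5) = 4
A_3→A_4: (-5)(2.5) − (-4)(3) = -0.5
A_4→A_5: (-4)(5) − (-2.5)(2.5) = -13.75
A_5→A_6: (-2.5)(5.5) − (3.5)(5) = -31.25
A_6→A_7: (3.5)(1.5) − (3)(5.5) = -11.25
A_7→A_8: (3)(-8) − (-5)(1.5) = -16.5
A_8→A_9: (-5)(-10) − (-9)(-8) = -22
A_9→A_1: (-9)(-5) − (-8)(-10) = -35
Σ = -201.25
Signed area = Σ/2 = -100.625 (negative ⇒ clockwise traversal).

-100.625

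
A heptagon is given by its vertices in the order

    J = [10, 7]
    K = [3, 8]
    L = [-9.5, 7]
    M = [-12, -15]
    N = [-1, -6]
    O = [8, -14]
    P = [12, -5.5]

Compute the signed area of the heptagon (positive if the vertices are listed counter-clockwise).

382.25

Σ = (59) + (97) + (226.5) + (57) + (62) + (124) + (139) = 764.5
Signed area = Σ/2 = 382.25 (positive ⇒ counter-clockwise traversal).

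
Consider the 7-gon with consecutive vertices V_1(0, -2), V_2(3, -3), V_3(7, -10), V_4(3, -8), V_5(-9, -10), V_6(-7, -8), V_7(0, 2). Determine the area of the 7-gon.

71.5

Apply the surveyor's formula: 2A = Σ (x_i·y_{i+1} − x_{i+1}·y_i), indices taken mod 7.
V_1→V_2: (0)(-3) − (3)(-2) = 6
V_2→V_3: (3)(-10) − (7)(-3) = -9
V_3→V_4: (7)(-8) − (3)(-10) = -26
V_4→V_5: (3)(-10) − (-9)(-8) = -102
V_5→V_6: (-9)(-8) − (-7)(-10) = 2
V_6→V_7: (-7)(2) − (0)(-8) = -14
V_7→V_1: (0)(-2) − (0)(2) = 0
Σ = -143
Area = |Σ|/2 = 71.5.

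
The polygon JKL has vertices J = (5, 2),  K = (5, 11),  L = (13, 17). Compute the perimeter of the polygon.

|JK| = √((0)² + (9)²) = √81 = 9
|KL| = √((8)² + (6)²) = √100 = 10
|LJ| = √((-8)² + (-15)²) = √289 = 17
Perimeter = 9 + 10 + 17 = 36.

36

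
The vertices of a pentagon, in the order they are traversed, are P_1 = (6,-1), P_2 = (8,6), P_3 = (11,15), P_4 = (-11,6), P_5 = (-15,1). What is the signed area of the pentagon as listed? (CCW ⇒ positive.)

Apply the shoelace formula: 2A = Σ (x_i·y_{i+1} − x_{i+1}·y_i), indices taken mod 5.
Σ = (44) + (54) + (231) + (79) + (9) = 417
Signed area = Σ/2 = 208.5 (positive ⇒ counter-clockwise traversal).

208.5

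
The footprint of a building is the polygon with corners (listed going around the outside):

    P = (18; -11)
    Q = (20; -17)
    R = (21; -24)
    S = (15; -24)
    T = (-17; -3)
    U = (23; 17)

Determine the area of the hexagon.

P→Q: (18)(-17) − (20)(-11) = -86
Q→R: (20)(-24) − (21)(-17) = -123
R→S: (21)(-24) − (15)(-24) = -144
S→T: (15)(-3) − (-17)(-24) = -453
T→U: (-17)(17) − (23)(-3) = -220
U→P: (23)(-11) − (18)(17) = -559
Σ = -1585
Area = |Σ|/2 = 792.5.

792.5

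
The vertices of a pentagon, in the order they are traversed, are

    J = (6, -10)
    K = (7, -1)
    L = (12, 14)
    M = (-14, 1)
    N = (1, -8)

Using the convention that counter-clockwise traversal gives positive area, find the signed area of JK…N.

265.5

Apply the shoelace formula: 2A = Σ (x_i·y_{i+1} − x_{i+1}·y_i), indices taken mod 5.
Σ = (64) + (110) + (208) + (111) + (38) = 531
Signed area = Σ/2 = 265.5 (positive ⇒ counter-clockwise traversal).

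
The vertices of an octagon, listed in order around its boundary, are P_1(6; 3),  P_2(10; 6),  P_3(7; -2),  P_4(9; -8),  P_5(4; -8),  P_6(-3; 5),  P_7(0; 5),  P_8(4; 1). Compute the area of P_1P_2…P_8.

Apply Gauss's area formula: 2A = Σ (x_i·y_{i+1} − x_{i+1}·y_i), indices taken mod 8.
Σ = (6) + (-62) + (-38) + (-40) + (-4) + (-15) + (-20) + (6) = -167
Area = |Σ|/2 = 83.5.

83.5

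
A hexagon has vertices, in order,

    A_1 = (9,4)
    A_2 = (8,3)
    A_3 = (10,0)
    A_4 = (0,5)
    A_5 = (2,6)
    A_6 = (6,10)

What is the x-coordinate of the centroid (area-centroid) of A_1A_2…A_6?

421/77

Apply Gauss's area formula. First the cross-terms c_i = x_i·y_{i+1} − x_{i+1}·y_i:
  -5, -30, 50, -10, -16, -66  ⇒  2A = -77, A = -38.5.
Then Σ (x_i + x_{i+1})·c_i = -1263, so x̄ = -1263 / (6·(-38.5)) = 421/77.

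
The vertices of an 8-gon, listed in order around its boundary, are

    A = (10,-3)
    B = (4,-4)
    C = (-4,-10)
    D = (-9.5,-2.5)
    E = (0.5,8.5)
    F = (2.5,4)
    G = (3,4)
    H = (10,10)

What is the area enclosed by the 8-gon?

A→B: (10)(-4) − (4)(-3) = -28
B→C: (4)(-10) − (-4)(-4) = -56
C→D: (-4)(-2.5) − (-9.5)(-10) = -85
D→E: (-9.5)(8.5) − (0.5)(-2.5) = -79.5
E→F: (0.5)(4) − (2.5)(8.5) = -19.25
F→G: (2.5)(4) − (3)(4) = -2
G→H: (3)(10) − (10)(4) = -10
H→A: (10)(-3) − (10)(10) = -130
Σ = -409.75
Area = |Σ|/2 = 204.875.

204.875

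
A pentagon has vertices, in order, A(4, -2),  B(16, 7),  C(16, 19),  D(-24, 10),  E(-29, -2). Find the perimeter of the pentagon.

|AB| = √((12)² + (9)²) = √225 = 15
|BC| = √((0)² + (12)²) = √144 = 12
|CD| = √((-40)² + (-9)²) = √1681 = 41
|DE| = √((-5)² + (-12)²) = √169 = 13
|EA| = √((33)² + (0)²) = √1089 = 33
Perimeter = 15 + 12 + 41 + 13 + 33 = 114.

114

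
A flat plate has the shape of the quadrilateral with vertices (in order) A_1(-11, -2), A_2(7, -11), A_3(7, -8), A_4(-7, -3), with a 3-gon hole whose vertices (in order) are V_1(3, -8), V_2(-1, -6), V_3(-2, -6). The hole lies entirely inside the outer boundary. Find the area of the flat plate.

29

Outer boundary:
Apply the surveyor's formula: 2A = Σ (x_i·y_{i+1} − x_{i+1}·y_i), indices taken mod 4.
Cross-terms: 135, 21, -77, -19  ⇒  Σ = 60
Area = |Σ|/2 = 30.
Hole:
Apply the shoelace formula: 2A = Σ (x_i·y_{i+1} − x_{i+1}·y_i), indices taken mod 3.
Σ = (-26) + (-6) + (34) = 2
Area = |Σ|/2 = 1.
Net area = 30 − 1 = 29.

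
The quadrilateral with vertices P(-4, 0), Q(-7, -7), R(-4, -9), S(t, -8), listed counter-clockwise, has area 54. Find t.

Write out the shoelace sum; only the two edges meeting at S involve t:
2·Area = [((-4)·(-8) − t·(-9)) + (t·0 − (-4)·(-8))] + 63
       = 9·t + 63 = 108
⇒ t = 5.

5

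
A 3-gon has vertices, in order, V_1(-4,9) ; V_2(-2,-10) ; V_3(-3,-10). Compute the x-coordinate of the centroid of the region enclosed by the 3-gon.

-3

Apply the shoelace formula. First the cross-terms c_i = x_i·y_{i+1} − x_{i+1}·y_i:
  58, -10, -67  ⇒  2A = -19, A = -9.5.
Then Σ (x_i + x_{i+1})·c_i = 171, so x̄ = 171 / (6·(-9.5)) = -3.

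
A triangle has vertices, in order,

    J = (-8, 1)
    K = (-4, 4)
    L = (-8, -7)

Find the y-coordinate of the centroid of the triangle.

Apply the surveyor's formula. First the cross-terms c_i = x_i·y_{i+1} − x_{i+1}·y_i:
  -28, 60, -64  ⇒  2A = -32, A = -16.
Then Σ (y_i + y_{i+1})·c_i = 64, so ȳ = 64 / (6·(-16)) = -2/3.

-2/3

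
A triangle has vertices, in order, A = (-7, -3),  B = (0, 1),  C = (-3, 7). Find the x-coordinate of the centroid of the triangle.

Apply the shoelace (surveyor's) formula. First the cross-terms c_i = x_i·y_{i+1} − x_{i+1}·y_i:
  -7, 3, 58  ⇒  2A = 54, A = 27.
Then Σ (x_i + x_{i+1})·c_i = -540, so x̄ = -540 / (6·27) = -10/3.

-10/3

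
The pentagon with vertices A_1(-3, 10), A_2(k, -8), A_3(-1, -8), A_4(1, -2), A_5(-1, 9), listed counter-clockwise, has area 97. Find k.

-8

Write out the shoelace sum; only the two edges meeting at A_2 involve k:
2·Area = [((-3)·(-8) − k·10) + (k·(-8) − (-1)·(-8))] + 34
       = -18·k + 50 = 194
⇒ k = -8.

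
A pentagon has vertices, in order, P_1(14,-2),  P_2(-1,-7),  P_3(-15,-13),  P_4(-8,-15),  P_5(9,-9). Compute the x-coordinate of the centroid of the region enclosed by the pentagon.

Apply the shoelace (surveyor's) formula. First the cross-terms c_i = x_i·y_{i+1} − x_{i+1}·y_i:
  -100, -92, 121, 207, 108  ⇒  2A = 244, A = 122.
Then Σ (x_i + x_{i+1})·c_i = 80, so x̄ = 80 / (6·122) = 20/183.

20/183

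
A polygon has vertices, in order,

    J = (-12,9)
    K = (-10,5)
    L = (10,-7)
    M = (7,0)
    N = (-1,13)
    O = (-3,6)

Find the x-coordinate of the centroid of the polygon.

Apply the shoelace formula. First the cross-terms c_i = x_i·y_{i+1} − x_{i+1}·y_i:
  30, 20, 49, 91, 33, 45  ⇒  2A = 268, A = 134.
Then Σ (x_i + x_{i+1})·c_i = -88, so x̄ = -88 / (6·134) = -22/201.

-22/201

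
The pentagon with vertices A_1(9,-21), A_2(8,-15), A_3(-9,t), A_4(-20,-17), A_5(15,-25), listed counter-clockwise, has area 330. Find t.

Write out the shoelace sum; only the two edges meeting at A_3 involve t:
2·Area = [(8·t − (-9)·(-15)) + ((-9)·(-17) − (-20)·t)] + 698
       = 28·t + 716 = 660
⇒ t = -2.

-2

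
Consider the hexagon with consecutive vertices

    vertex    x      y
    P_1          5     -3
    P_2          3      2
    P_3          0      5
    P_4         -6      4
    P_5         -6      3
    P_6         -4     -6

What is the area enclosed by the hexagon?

80

Apply Gauss's area formula: 2A = Σ (x_i·y_{i+1} − x_{i+1}·y_i), indices taken mod 6.
P_1→P_2: (5)(2) − (3)(-3) = 19
P_2→P_3: (3)(5) − (0)(2) = 15
P_3→P_4: (0)(4) − (-6)(5) = 30
P_4→P_5: (-6)(3) − (-6)(4) = 6
P_5→P_6: (-6)(-6) − (-4)(3) = 48
P_6→P_1: (-4)(-3) − (5)(-6) = 42
Σ = 160
Area = |Σ|/2 = 80.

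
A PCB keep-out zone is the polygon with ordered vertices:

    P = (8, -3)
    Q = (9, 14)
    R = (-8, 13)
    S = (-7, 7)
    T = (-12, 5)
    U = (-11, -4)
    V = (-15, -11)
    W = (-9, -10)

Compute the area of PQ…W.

387

Apply the shoelace (surveyor's) formula: 2A = Σ (x_i·y_{i+1} − x_{i+1}·y_i), indices taken mod 8.
P→Q: (8)(14) − (9)(-3) = 139
Q→R: (9)(13) − (-8)(14) = 229
R→S: (-8)(7) − (-7)(13) = 35
S→T: (-7)(5) − (-12)(7) = 49
T→U: (-12)(-4) − (-11)(5) = 103
U→V: (-11)(-11) − (-15)(-4) = 61
V→W: (-15)(-10) − (-9)(-11) = 51
W→P: (-9)(-3) − (8)(-10) = 107
Σ = 774
Area = |Σ|/2 = 387.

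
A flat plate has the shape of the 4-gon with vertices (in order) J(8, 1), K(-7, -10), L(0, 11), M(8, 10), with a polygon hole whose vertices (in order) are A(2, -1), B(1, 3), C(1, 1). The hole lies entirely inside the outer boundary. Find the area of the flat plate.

154

Outer boundary:
Apply Gauss's area formula: 2A = Σ (x_i·y_{i+1} − x_{i+1}·y_i), indices taken mod 4.
J→K: (8)(-10) − (-7)(1) = -73
K→L: (-7)(11) − (0)(-10) = -77
L→M: (0)(10) − (8)(11) = -88
M→J: (8)(1) − (8)(10) = -72
Σ = -310
Area = |Σ|/2 = 155.
Hole:
A→B: (2)(3) − (1)(-1) = 7
B→C: (1)(1) − (1)(3) = -2
C→A: (1)(-1) − (2)(1) = -3
Σ = 2
Area = |Σ|/2 = 1.
Net area = 155 − 1 = 154.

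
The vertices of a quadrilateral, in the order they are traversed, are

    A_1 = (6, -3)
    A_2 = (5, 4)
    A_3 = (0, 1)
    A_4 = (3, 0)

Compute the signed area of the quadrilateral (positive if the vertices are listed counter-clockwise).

16

Cross-terms: 39, 5, -3, -9  ⇒  Σ = 32
Signed area = Σ/2 = 16 (positive ⇒ counter-clockwise traversal).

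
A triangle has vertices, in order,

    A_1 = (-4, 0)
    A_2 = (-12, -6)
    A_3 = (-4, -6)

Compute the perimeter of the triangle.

24

|A_1A_2| = √((-8)² + (-6)²) = √100 = 10
|A_2A_3| = √((8)² + (0)²) = √64 = 8
|A_3A_1| = √((0)² + (6)²) = √36 = 6
Perimeter = 10 + 8 + 6 = 24.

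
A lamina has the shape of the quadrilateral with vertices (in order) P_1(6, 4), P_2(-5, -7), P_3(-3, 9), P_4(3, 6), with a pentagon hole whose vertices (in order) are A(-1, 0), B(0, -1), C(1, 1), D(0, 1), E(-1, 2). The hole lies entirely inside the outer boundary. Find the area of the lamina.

75.5

Outer boundary:
Apply Gauss's area formula: 2A = Σ (x_i·y_{i+1} − x_{i+1}·y_i), indices taken mod 4.
Cross-terms: -22, -66, -45, -24  ⇒  Σ = -157
Area = |Σ|/2 = 78.5.
Hole:
Apply the shoelace formula: 2A = Σ (x_i·y_{i+1} − x_{i+1}·y_i), indices taken mod 5.
Cross-terms: 1, 1, 1, 1, 2  ⇒  Σ = 6
Area = |Σ|/2 = 3.
Net area = 78.5 − 3 = 75.5.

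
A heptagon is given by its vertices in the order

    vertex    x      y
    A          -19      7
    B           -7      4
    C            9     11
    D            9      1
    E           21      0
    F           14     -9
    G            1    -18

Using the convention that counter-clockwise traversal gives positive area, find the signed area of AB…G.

-509

Apply the shoelace formula: 2A = Σ (x_i·y_{i+1} − x_{i+1}·y_i), indices taken mod 7.
Σ = (-27) + (-113) + (-90) + (-21) + (-189) + (-243) + (-335) = -1018
Signed area = Σ/2 = -509 (negative ⇒ clockwise traversal).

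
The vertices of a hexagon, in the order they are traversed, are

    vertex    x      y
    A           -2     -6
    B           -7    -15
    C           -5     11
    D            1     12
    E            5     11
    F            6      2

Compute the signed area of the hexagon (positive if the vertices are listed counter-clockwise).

Apply the shoelace (surveyor's) formula: 2A = Σ (x_i·y_{i+1} − x_{i+1}·y_i), indices taken mod 6.
Σ = (-12) + (-152) + (-71) + (-49) + (-56) + (-32) = -372
Signed area = Σ/2 = -186 (negative ⇒ clockwise traversal).

-186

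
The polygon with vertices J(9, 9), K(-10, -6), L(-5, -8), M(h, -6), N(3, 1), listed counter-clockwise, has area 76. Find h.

0

The doubled signed area Σ (x_i y_{i+1} − x_{i+1} y_i) is linear in h.
With h=0 it equals 152; the coefficient of h is 9 (from the two edges through M).
So 9·h + 152 = 2·76 = 152 ⇒ h = 0.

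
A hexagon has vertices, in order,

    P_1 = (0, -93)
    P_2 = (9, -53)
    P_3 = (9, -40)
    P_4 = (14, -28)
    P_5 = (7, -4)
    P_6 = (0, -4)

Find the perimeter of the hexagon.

|P_1P_2| = √((9)² + (40)²) = √1681 = 41
|P_2P_3| = √((0)² + (13)²) = √169 = 13
|P_3P_4| = √((5)² + (12)²) = √169 = 13
|P_4P_5| = √((-7)² + (24)²) = √625 = 25
|P_5P_6| = √((-7)² + (0)²) = √49 = 7
|P_6P_1| = √((0)² + (-89)²) = √7921 = 89
Perimeter = 41 + 13 + 13 + 25 + 7 + 89 = 188.

188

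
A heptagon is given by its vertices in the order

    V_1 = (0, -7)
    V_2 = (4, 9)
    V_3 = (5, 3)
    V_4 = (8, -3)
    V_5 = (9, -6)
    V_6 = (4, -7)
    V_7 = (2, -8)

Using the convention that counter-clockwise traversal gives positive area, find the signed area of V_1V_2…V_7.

-68

Cross-terms: 28, -33, -39, -21, -39, -18, -14  ⇒  Σ = -136
Signed area = Σ/2 = -68 (negative ⇒ clockwise traversal).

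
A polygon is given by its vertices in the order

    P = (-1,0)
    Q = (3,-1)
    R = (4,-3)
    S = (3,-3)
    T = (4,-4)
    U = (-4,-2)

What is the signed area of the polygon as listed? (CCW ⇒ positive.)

Apply the shoelace (surveyor's) formula: 2A = Σ (x_i·y_{i+1} − x_{i+1}·y_i), indices taken mod 6.
Cross-terms: 1, -5, -3, 0, -24, -2  ⇒  Σ = -33
Signed area = Σ/2 = -16.5 (negative ⇒ clockwise traversal).

-16.5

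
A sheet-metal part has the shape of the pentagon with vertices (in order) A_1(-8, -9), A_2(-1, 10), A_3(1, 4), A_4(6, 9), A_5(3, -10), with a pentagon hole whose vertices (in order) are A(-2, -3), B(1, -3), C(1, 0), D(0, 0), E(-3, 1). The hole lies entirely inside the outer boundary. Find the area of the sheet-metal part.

144.5

Outer boundary:
Apply the surveyor's formula: 2A = Σ (x_i·y_{i+1} − x_{i+1}·y_i), indices taken mod 5.
Cross-terms: -89, -14, -15, -87, -107  ⇒  Σ = -312
Area = |Σ|/2 = 156.
Hole:
Σ = (9) + (3) + (0) + (0) + (11) = 23
Area = |Σ|/2 = 11.5.
Net area = 156 − 11.5 = 144.5.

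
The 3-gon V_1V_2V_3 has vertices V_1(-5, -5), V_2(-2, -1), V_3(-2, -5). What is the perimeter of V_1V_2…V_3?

12

|V_1V_2| = √((3)² + (4)²) = √25 = 5
|V_2V_3| = √((0)² + (-4)²) = √16 = 4
|V_3V_1| = √((-3)² + (0)²) = √9 = 3
Perimeter = 5 + 4 + 3 = 12.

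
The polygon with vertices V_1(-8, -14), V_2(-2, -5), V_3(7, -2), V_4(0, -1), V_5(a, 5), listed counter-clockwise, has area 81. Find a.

-6

The doubled signed area Σ (x_i y_{i+1} − x_{i+1} y_i) is linear in a.
With a=0 it equals 84; the coefficient of a is -13 (from the two edges through V_5).
So -13·a + 84 = 2·81 = 162 ⇒ a = -6.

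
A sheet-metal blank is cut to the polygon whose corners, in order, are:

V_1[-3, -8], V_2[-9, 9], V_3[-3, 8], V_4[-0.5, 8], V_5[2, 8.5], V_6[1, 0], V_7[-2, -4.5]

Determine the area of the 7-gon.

97.375

Apply Gauss's area formula: 2A = Σ (x_i·y_{i+1} − x_{i+1}·y_i), indices taken mod 7.
Cross-terms: -99, -45, -20, -20.25, -8.5, -4.5, 2.5  ⇒  Σ = -194.75
Area = |Σ|/2 = 97.375.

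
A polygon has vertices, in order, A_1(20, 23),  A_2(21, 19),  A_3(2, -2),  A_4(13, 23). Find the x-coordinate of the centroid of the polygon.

429/34

Apply the shoelace formula. First the cross-terms c_i = x_i·y_{i+1} − x_{i+1}·y_i:
  -103, -80, 72, -161  ⇒  2A = -272, A = -136.
Then Σ (x_i + x_{i+1})·c_i = -10296, so x̄ = -10296 / (6·(-136)) = 429/34.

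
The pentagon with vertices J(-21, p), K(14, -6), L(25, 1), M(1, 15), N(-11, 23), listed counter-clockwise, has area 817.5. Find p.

-12

The doubled signed area Σ (x_i y_{i+1} − x_{i+1} y_i) is linear in p.
With p=0 it equals 1335; the coefficient of p is -25 (from the two edges through J).
So -25·p + 1335 = 2·817.5 = 1635 ⇒ p = -12.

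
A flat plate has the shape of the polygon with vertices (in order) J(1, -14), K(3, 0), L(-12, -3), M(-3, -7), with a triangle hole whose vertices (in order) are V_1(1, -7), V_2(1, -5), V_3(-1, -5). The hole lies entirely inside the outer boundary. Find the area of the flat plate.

Outer boundary:
Apply the shoelace formula: 2A = Σ (x_i·y_{i+1} − x_{i+1}·y_i), indices taken mod 4.
Σ = (42) + (-9) + (75) + (49) = 157
Area = |Σ|/2 = 78.5.
Hole:
Apply the shoelace (surveyor's) formula: 2A = Σ (x_i·y_{i+1} − x_{i+1}·y_i), indices taken mod 3.
V_1→V_2: (1)(-5) − (1)(-7) = 2
V_2→V_3: (1)(-5) − (-1)(-5) = -10
V_3→V_1: (-1)(-7) − (1)(-5) = 12
Σ = 4
Area = |Σ|/2 = 2.
Net area = 78.5 − 2 = 76.5.

76.5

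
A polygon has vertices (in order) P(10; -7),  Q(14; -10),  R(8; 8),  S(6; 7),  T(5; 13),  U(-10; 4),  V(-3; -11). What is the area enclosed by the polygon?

Cross-terms: -2, 192, 8, 43, 150, 122, 131  ⇒  Σ = 644
Area = |Σ|/2 = 322.

322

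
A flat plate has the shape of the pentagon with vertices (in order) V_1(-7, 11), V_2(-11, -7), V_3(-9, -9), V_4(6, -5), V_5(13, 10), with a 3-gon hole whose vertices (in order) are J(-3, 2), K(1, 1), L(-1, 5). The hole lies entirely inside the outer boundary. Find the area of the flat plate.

Outer boundary:
Apply the shoelace formula: 2A = Σ (x_i·y_{i+1} − x_{i+1}·y_i), indices taken mod 5.
Σ = (170) + (36) + (99) + (125) + (213) = 643
Area = |Σ|/2 = 321.5.
Hole:
Apply the surveyor's formula: 2A = Σ (x_i·y_{i+1} − x_{i+1}·y_i), indices taken mod 3.
Σ = (-5) + (6) + (13) = 14
Area = |Σ|/2 = 7.
Net area = 321.5 − 7 = 314.5.

314.5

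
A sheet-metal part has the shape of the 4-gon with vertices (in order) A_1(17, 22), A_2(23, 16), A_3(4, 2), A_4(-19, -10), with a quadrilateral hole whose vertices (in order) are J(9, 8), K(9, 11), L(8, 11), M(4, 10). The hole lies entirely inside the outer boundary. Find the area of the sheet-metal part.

Outer boundary:
Apply the surveyor's formula: 2A = Σ (x_i·y_{i+1} − x_{i+1}·y_i), indices taken mod 4.
Σ = (-234) + (-18) + (-2) + (-248) = -502
Area = |Σ|/2 = 251.
Hole:
Apply the shoelace (surveyor's) formula: 2A = Σ (x_i·y_{i+1} − x_{i+1}·y_i), indices taken mod 4.
Σ = (27) + (11) + (36) + (-58) = 16
Area = |Σ|/2 = 8.
Net area = 251 − 8 = 243.

243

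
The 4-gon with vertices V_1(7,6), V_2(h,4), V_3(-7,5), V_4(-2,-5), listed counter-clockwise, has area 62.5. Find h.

-1

Write out the shoelace sum; only the two edges meeting at V_2 involve h:
2·Area = [(7·4 − h·6) + (h·5 − (-7)·4)] + 68
       = -1·h + 124 = 125
⇒ h = -1.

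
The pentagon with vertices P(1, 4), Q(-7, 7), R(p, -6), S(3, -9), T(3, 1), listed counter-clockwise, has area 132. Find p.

The doubled signed area Σ (x_i y_{i+1} − x_{i+1} y_i) is linear in p.
With p=0 it equals 136; the coefficient of p is -16 (from the two edges through R).
So -16·p + 136 = 2·132 = 264 ⇒ p = -8.

-8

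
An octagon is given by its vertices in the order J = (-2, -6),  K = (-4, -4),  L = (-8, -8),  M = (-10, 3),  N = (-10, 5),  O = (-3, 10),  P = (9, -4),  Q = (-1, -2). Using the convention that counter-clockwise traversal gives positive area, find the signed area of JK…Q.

Apply the shoelace (surveyor's) formula: 2A = Σ (x_i·y_{i+1} − x_{i+1}·y_i), indices taken mod 8.
Σ = (-16) + (0) + (-104) + (-20) + (-85) + (-78) + (-22) + (2) = -323
Signed area = Σ/2 = -161.5 (negative ⇒ clockwise traversal).

-161.5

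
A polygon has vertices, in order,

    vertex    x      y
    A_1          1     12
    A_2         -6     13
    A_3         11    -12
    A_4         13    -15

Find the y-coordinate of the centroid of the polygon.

223/66

Apply Gauss's area formula. First the cross-terms c_i = x_i·y_{i+1} − x_{i+1}·y_i:
  85, -71, -9, 171  ⇒  2A = 176, A = 88.
Then Σ (y_i + y_{i+1})·c_i = 1784, so ȳ = 1784 / (6·88) = 223/66.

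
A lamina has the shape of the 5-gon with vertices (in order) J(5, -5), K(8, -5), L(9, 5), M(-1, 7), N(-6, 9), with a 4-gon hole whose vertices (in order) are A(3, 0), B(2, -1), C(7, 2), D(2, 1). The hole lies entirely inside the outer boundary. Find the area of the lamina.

Outer boundary:
Apply the surveyor's formula: 2A = Σ (x_i·y_{i+1} − x_{i+1}·y_i), indices taken mod 5.
Cross-terms: 15, 85, 68, 33, -15  ⇒  Σ = 186
Area = |Σ|/2 = 93.
Hole:
Apply Gauss's area formula: 2A = Σ (x_i·y_{i+1} − x_{i+1}·y_i), indices taken mod 4.
Σ = (-3) + (11) + (3) + (-3) = 8
Area = |Σ|/2 = 4.
Net area = 93 − 4 = 89.

89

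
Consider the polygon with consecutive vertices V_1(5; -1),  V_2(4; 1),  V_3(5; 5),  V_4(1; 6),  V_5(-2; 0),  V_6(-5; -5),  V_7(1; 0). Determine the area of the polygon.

37.5

Apply the shoelace (surveyor's) formula: 2A = Σ (x_i·y_{i+1} − x_{i+1}·y_i), indices taken mod 7.
V_1→V_2: (5)(1) − (4)(-1) = 9
V_2→V_3: (4)(5) − (5)(1) = 15
V_3→V_4: (5)(6) − (1)(5) = 25
V_4→V_5: (1)(0) − (-2)(6) = 12
V_5→V_6: (-2)(-5) − (-5)(0) = 10
V_6→V_7: (-5)(0) − (1)(-5) = 5
V_7→V_1: (1)(-1) − (5)(0) = -1
Σ = 75
Area = |Σ|/2 = 37.5.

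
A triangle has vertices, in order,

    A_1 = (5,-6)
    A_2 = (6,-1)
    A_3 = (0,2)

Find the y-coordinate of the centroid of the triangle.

Apply the shoelace (surveyor's) formula. First the cross-terms c_i = x_i·y_{i+1} − x_{i+1}·y_i:
  31, 12, -10  ⇒  2A = 33, A = 16.5.
Then Σ (y_i + y_{i+1})·c_i = -165, so ȳ = -165 / (6·16.5) = -5/3.

-5/3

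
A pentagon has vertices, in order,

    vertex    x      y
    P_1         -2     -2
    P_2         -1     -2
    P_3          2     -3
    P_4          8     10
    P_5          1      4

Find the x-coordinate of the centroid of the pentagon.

211/81

Apply the surveyor's formula. First the cross-terms c_i = x_i·y_{i+1} − x_{i+1}·y_i:
  2, 7, 44, 22, 6  ⇒  2A = 81, A = 40.5.
Then Σ (x_i + x_{i+1})·c_i = 633, so x̄ = 633 / (6·40.5) = 211/81.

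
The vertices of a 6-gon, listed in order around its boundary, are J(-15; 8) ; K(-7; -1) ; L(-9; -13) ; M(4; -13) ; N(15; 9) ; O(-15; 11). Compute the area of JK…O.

Σ = (71) + (82) + (169) + (231) + (300) + (45) = 898
Area = |Σ|/2 = 449.

449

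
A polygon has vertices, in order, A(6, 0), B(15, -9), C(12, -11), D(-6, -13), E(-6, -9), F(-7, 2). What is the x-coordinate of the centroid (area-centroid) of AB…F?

Apply the surveyor's formula. First the cross-terms c_i = x_i·y_{i+1} − x_{i+1}·y_i:
  -54, -57, -222, -24, -75, -12  ⇒  2A = -444, A = -222.
Then Σ (x_i + x_{i+1})·c_i = -2730, so x̄ = -2730 / (6·(-222)) = 455/222.

455/222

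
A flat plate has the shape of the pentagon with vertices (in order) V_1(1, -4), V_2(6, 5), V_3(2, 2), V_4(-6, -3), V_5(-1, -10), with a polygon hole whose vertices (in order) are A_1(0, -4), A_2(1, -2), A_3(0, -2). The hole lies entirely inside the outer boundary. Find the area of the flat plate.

53

Outer boundary:
V_1→V_2: (1)(5) − (6)(-4) = 29
V_2→V_3: (6)(2) − (2)(5) = 2
V_3→V_4: (2)(-3) − (-6)(2) = 6
V_4→V_5: (-6)(-10) − (-1)(-3) = 57
V_5→V_1: (-1)(-4) − (1)(-10) = 14
Σ = 108
Area = |Σ|/2 = 54.
Hole:
Σ = (4) + (-2) + (0) = 2
Area = |Σ|/2 = 1.
Net area = 54 − 1 = 53.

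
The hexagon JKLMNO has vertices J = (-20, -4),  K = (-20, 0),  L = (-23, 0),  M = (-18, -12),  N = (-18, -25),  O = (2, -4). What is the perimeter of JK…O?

|JK| = √((0)² + (4)²) = √16 = 4
|KL| = √((-3)² + (0)²) = √9 = 3
|LM| = √((5)² + (-12)²) = √169 = 13
|MN| = √((0)² + (-13)²) = √169 = 13
|NO| = √((20)² + (21)²) = √841 = 29
|OJ| = √((-22)² + (0)²) = √484 = 22
Perimeter = 4 + 3 + 13 + 13 + 29 + 22 = 84.

84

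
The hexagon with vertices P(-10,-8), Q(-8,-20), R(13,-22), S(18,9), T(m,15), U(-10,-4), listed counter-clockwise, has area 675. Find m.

15

Write out the shoelace sum; only the two edges meeting at T involve m:
2·Area = [(18·15 − m·9) + (m·(-4) − (-10)·15)] + 1125
       = -13·m + 1545 = 1350
⇒ m = 15.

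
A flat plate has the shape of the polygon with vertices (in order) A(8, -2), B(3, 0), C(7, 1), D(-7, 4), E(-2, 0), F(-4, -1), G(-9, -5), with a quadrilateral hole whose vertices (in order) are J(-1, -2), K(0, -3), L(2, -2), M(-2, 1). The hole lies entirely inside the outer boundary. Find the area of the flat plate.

Outer boundary:
Apply the shoelace formula: 2A = Σ (x_i·y_{i+1} − x_{i+1}·y_i), indices taken mod 7.
Σ = (6) + (3) + (35) + (8) + (2) + (11) + (58) = 123
Area = |Σ|/2 = 61.5.
Hole:
Apply Gauss's area formula: 2A = Σ (x_i·y_{i+1} − x_{i+1}·y_i), indices taken mod 4.
J→K: (-1)(-3) − (0)(-2) = 3
K→L: (0)(-2) − (2)(-3) = 6
L→M: (2)(1) − (-2)(-2) = -2
M→J: (-2)(-2) − (-1)(1) = 5
Σ = 12
Area = |Σ|/2 = 6.
Net area = 61.5 − 6 = 55.5.

55.5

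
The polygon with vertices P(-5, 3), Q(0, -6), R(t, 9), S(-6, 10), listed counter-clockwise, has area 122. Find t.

The doubled signed area Σ (x_i y_{i+1} − x_{i+1} y_i) is linear in t.
With t=0 it equals 116; the coefficient of t is 16 (from the two edges through R).
So 16·t + 116 = 2·122 = 244 ⇒ t = 8.

8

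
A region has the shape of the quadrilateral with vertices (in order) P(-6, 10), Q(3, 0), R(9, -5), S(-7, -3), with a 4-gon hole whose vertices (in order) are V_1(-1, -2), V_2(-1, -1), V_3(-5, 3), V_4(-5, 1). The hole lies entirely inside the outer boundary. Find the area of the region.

91.5

Outer boundary:
Apply Gauss's area formula: 2A = Σ (x_i·y_{i+1} − x_{i+1}·y_i), indices taken mod 4.
Σ = (-30) + (-15) + (-62) + (-88) = -195
Area = |Σ|/2 = 97.5.
Hole:
Σ = (-1) + (-8) + (10) + (11) = 12
Area = |Σ|/2 = 6.
Net area = 97.5 − 6 = 91.5.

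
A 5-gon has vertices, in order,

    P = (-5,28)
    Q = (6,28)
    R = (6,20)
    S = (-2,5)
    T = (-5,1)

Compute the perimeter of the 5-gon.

|PQ| = √((11)² + (0)²) = √121 = 11
|QR| = √((0)² + (-8)²) = √64 = 8
|RS| = √((-8)² + (-15)²) = √289 = 17
|ST| = √((-3)² + (-4)²) = √25 = 5
|TP| = √((0)² + (27)²) = √729 = 27
Perimeter = 11 + 8 + 17 + 5 + 27 = 68.

68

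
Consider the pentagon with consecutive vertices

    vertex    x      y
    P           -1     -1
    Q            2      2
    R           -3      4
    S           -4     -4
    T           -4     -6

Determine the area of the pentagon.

Apply Gauss's area formula: 2A = Σ (x_i·y_{i+1} − x_{i+1}·y_i), indices taken mod 5.
P→Q: (-1)(2) − (2)(-1) = 0
Q→R: (2)(4) − (-3)(2) = 14
R→S: (-3)(-4) − (-4)(4) = 28
S→T: (-4)(-6) − (-4)(-4) = 8
T→P: (-4)(-1) − (-1)(-6) = -2
Σ = 48
Area = |Σ|/2 = 24.

24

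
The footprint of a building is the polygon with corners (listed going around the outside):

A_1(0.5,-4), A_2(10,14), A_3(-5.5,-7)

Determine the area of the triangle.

Cross-terms: 47, 7, 25.5  ⇒  Σ = 79.5
Area = |Σ|/2 = 39.75.

39.75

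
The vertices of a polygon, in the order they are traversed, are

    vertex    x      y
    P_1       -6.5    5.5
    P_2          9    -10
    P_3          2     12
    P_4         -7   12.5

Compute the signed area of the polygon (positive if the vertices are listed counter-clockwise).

Σ = (15.5) + (128) + (109) + (42.75) = 295.25
Signed area = Σ/2 = 147.625 (positive ⇒ counter-clockwise traversal).

147.625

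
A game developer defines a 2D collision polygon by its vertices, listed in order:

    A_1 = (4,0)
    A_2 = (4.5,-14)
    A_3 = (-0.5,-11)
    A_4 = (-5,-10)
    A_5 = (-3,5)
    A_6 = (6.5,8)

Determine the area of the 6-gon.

153

Apply the shoelace (surveyor's) formula: 2A = Σ (x_i·y_{i+1} − x_{i+1}·y_i), indices taken mod 6.
Σ = (-56) + (-56.5) + (-50) + (-55) + (-56.5) + (-32) = -306
Area = |Σ|/2 = 153.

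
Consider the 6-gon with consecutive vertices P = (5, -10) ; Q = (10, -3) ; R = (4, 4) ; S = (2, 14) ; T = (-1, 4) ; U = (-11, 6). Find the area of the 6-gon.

162.5

Σ = (85) + (52) + (48) + (22) + (38) + (80) = 325
Area = |Σ|/2 = 162.5.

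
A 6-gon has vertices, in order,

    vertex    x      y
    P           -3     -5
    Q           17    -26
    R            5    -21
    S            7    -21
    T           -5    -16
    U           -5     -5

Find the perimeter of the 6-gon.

|PQ| = √((20)² + (-21)²) = √841 = 29
|QR| = √((-12)² + (5)²) = √169 = 13
|RS| = √((2)² + (0)²) = √4 = 2
|ST| = √((-12)² + (5)²) = √169 = 13
|TU| = √((0)² + (11)²) = √121 = 11
|UP| = √((2)² + (0)²) = √4 = 2
Perimeter = 29 + 13 + 2 + 13 + 11 + 2 = 70.

70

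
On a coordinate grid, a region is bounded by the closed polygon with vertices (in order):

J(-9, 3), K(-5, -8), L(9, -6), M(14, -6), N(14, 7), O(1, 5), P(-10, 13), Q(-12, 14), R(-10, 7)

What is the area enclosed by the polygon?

316

J→K: (-9)(-8) − (-5)(3) = 87
K→L: (-5)(-6) − (9)(-8) = 102
L→M: (9)(-6) − (14)(-6) = 30
M→N: (14)(7) − (14)(-6) = 182
N→O: (14)(5) − (1)(7) = 63
O→P: (1)(13) − (-10)(5) = 63
P→Q: (-10)(14) − (-12)(13) = 16
Q→R: (-12)(7) − (-10)(14) = 56
R→J: (-10)(3) − (-9)(7) = 33
Σ = 632
Area = |Σ|/2 = 316.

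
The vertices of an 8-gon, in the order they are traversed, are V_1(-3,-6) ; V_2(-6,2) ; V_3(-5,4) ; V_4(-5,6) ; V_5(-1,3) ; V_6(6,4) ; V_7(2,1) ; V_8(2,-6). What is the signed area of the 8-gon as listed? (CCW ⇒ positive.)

-71.5

Apply the surveyor's formula: 2A = Σ (x_i·y_{i+1} − x_{i+1}·y_i), indices taken mod 8.
Σ = (-42) + (-14) + (-10) + (-9) + (-22) + (-2) + (-14) + (-30) = -143
Signed area = Σ/2 = -71.5 (negative ⇒ clockwise traversal).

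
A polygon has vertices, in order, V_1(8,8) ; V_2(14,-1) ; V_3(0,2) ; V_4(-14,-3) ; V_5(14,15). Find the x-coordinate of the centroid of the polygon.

Apply the surveyor's formula. First the cross-terms c_i = x_i·y_{i+1} − x_{i+1}·y_i:
  -120, 28, 28, -168, -8  ⇒  2A = -240, A = -120.
Then Σ (x_i + x_{i+1})·c_i = -2816, so x̄ = -2816 / (6·(-120)) = 176/45.

176/45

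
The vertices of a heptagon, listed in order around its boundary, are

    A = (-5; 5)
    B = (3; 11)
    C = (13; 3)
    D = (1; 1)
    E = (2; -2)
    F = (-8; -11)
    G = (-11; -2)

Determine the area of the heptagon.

Apply the surveyor's formula: 2A = Σ (x_i·y_{i+1} − x_{i+1}·y_i), indices taken mod 7.
Σ = (-70) + (-134) + (10) + (-4) + (-38) + (-105) + (-65) = -406
Area = |Σ|/2 = 203.

203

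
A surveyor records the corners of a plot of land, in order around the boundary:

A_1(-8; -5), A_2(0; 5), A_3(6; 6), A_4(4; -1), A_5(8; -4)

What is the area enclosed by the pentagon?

Apply the shoelace formula: 2A = Σ (x_i·y_{i+1} − x_{i+1}·y_i), indices taken mod 5.
Σ = (-40) + (-30) + (-30) + (-8) + (-72) = -180
Area = |Σ|/2 = 90.

90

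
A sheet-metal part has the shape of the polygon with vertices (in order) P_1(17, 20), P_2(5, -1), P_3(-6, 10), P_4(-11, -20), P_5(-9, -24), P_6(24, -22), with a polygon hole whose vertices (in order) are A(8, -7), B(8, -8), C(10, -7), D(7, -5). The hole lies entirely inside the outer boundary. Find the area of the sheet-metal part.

Outer boundary:
Apply the shoelace formula: 2A = Σ (x_i·y_{i+1} − x_{i+1}·y_i), indices taken mod 6.
Cross-terms: -117, 44, 230, 84, 774, 854  ⇒  Σ = 1869
Area = |Σ|/2 = 934.5.
Hole:
Apply the shoelace (surveyor's) formula: 2A = Σ (x_i·y_{i+1} − x_{i+1}·y_i), indices taken mod 4.
Cross-terms: -8, 24, -1, -9  ⇒  Σ = 6
Area = |Σ|/2 = 3.
Net area = 934.5 − 3 = 931.5.

931.5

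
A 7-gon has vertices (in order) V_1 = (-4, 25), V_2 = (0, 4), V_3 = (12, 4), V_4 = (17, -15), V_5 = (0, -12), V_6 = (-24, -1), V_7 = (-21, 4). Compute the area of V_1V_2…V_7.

Apply the surveyor's formula: 2A = Σ (x_i·y_{i+1} − x_{i+1}·y_i), indices taken mod 7.
Cross-terms: -16, -48, -248, -204, -288, -117, -509  ⇒  Σ = -1430
Area = |Σ|/2 = 715.

715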